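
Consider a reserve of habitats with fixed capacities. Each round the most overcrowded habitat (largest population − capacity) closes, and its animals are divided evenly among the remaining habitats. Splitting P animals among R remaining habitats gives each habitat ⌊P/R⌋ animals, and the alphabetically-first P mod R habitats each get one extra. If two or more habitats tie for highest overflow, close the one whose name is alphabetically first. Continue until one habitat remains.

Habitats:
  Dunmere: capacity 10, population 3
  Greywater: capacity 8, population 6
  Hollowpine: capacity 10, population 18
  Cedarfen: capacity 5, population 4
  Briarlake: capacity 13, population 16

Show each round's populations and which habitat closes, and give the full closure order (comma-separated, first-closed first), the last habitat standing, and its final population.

Closure order: Hollowpine, Briarlake, Cedarfen, Greywater
Last habitat: Dunmere with 47 animals

Round 1: Briarlake=16 Cedarfen=4 Dunmere=3 Greywater=6 Hollowpine=18 → close Hollowpine (overflow 8)
  18÷4 = 4 each, +1 to first 2
Round 2: Briarlake=21 Cedarfen=9 Dunmere=7 Greywater=10 → close Briarlake (overflow 8)
  21÷3 = 7 each, +1 to first 0
Round 3: Cedarfen=16 Dunmere=14 Greywater=17 → close Cedarfen (overflow 11)
  16÷2 = 8 each, +1 to first 0
Round 4: Dunmere=22 Greywater=25 → close Greywater (overflow 17)
  25÷1 = 25 each, +1 to first 0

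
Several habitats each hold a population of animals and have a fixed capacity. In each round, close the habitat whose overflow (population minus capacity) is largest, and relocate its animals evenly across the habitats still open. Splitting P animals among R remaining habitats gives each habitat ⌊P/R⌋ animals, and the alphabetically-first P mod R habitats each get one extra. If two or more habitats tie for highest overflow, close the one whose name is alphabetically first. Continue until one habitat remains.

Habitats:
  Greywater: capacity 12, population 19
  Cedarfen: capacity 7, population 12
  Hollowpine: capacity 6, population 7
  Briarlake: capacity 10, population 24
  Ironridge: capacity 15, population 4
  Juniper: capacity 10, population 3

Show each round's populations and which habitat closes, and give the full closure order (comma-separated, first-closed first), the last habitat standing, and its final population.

Round 1: Briarlake=24 Cedarfen=12 Greywater=19 Hollowpine=7 Ironridge=4 Juniper=3 → close Briarlake (overflow 14)
  24÷5 = 4 each, +1 to first 4
Round 2: Cedarfen=17 Greywater=24 Hollowpine=12 Ironridge=9 Juniper=7 → close Greywater (overflow 12)
  24÷4 = 6 each, +1 to first 0
Round 3: Cedarfen=23 Hollowpine=18 Ironridge=15 Juniper=13 → close Cedarfen (overflow 16)
  23÷3 = 7 each, +1 to first 2
Round 4: Hollowpine=26 Ironridge=23 Juniper=20 → close Hollowpine (overflow 20)
  26÷2 = 13 each, +1 to first 0
Round 5: Ironridge=36 Juniper=33 → close Juniper (overflow 23)
  33÷1 = 33 each, +1 to first 0

Closure order: Briarlake, Greywater, Cedarfen, Hollowpine, Juniper
Last habitat: Ironridge with 69 animals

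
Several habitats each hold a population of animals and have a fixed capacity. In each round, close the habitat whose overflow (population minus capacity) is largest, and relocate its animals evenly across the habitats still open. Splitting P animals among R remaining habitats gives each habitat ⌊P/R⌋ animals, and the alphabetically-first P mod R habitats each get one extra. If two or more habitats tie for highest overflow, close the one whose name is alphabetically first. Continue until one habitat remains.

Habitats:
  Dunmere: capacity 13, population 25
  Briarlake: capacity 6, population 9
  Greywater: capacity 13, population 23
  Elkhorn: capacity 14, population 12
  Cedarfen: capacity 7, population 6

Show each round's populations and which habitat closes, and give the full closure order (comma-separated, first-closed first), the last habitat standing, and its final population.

Round 1: Briarlake=9 Cedarfen=6 Dunmere=25 Elkhorn=12 Greywater=23 → close Dunmere (overflow 12)
  25÷4 = 6 each, +1 to first 1
Round 2: Briarlake=16 Cedarfen=12 Elkhorn=18 Greywater=29 → close Greywater (overflow 16)
  29÷3 = 9 each, +1 to first 2
Round 3: Briarlake=26 Cedarfen=22 Elkhorn=27 → close Briarlake (overflow 20)
  26÷2 = 13 each, +1 to first 0
Round 4: Cedarfen=35 Elkhorn=40 → close Cedarfen (overflow 28)
  35÷1 = 35 each, +1 to first 0

Closure order: Dunmere, Greywater, Briarlake, Cedarfen
Last habitat: Elkhorn with 75 animals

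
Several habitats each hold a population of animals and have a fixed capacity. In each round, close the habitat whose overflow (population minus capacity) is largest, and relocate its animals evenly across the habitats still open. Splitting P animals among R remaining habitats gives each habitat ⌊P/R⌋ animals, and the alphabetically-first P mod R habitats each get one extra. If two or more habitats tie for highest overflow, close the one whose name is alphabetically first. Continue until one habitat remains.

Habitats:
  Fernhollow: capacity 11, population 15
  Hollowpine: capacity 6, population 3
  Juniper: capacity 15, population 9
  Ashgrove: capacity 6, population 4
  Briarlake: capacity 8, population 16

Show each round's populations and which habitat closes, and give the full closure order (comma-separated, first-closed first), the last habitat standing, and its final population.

Closure order: Briarlake, Fernhollow, Ashgrove, Hollowpine
Last habitat: Juniper with 47 animals

Round 1: Ashgrove=4 Briarlake=16 Fernhollow=15 Hollowpine=3 Juniper=9 → close Briarlake (overflow 8)
  16÷4 = 4 each, +1 to first 0
Round 2: Ashgrove=8 Fernhollow=19 Hollowpine=7 Juniper=13 → close Fernhollow (overflow 8)
  19÷3 = 6 each, +1 to first 1
Round 3: Ashgrove=15 Hollowpine=13 Juniper=19 → close Ashgrove (overflow 9)
  15÷2 = 7 each, +1 to first 1
Round 4: Hollowpine=21 Juniper=26 → close Hollowpine (overflow 15)
  21÷1 = 21 each, +1 to first 0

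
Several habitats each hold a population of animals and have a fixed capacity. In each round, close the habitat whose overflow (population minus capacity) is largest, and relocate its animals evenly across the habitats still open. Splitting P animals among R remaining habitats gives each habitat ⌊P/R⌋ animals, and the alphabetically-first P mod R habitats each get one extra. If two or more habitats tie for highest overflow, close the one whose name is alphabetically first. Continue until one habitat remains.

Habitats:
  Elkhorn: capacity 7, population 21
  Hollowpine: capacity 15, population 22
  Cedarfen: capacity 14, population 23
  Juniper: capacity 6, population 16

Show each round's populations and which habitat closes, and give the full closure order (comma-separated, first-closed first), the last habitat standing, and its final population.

Round 1: Cedarfen=23 Elkhorn=21 Hollowpine=22 Juniper=16 → close Elkhorn (overflow 14)
  21÷3 = 7 each, +1 to first 0
Round 2: Cedarfen=30 Hollowpine=29 Juniper=23 → close Juniper (overflow 17)
  23÷2 = 11 each, +1 to first 1
Round 3: Cedarfen=42 Hollowpine=40 → close Cedarfen (overflow 28)
  42÷1 = 42 each, +1 to first 0

Closure order: Elkhorn, Juniper, Cedarfen
Last habitat: Hollowpine with 82 animals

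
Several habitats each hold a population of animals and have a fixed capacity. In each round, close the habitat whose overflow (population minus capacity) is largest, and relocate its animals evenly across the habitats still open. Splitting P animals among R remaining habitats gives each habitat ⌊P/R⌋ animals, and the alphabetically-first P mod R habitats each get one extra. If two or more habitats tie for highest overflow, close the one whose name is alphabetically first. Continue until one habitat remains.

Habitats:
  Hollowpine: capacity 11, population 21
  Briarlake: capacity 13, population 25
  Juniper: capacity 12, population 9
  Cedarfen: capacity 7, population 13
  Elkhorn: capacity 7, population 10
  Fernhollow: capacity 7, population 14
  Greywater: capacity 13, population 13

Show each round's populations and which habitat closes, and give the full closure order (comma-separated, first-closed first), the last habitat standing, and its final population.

Closure order: Briarlake, Hollowpine, Cedarfen, Fernhollow, Elkhorn, Greywater
Last habitat: Juniper with 105 animals

Round 1: Briarlake=25 Cedarfen=13 Elkhorn=10 Fernhollow=14 Greywater=13 Hollowpine=21 Juniper=9 → close Briarlake (overflow 12)
  25÷6 = 4 each, +1 to first 1
Round 2: Cedarfen=18 Elkhorn=14 Fernhollow=18 Greywater=17 Hollowpine=25 Juniper=13 → close Hollowpine (overflow 14)
  25÷5 = 5 each, +1 to first 0
Round 3: Cedarfen=23 Elkhorn=19 Fernhollow=23 Greywater=22 Juniper=18 → close Cedarfen (overflow 16)
  23÷4 = 5 each, +1 to first 3
Round 4: Elkhorn=25 Fernhollow=29 Greywater=28 Juniper=23 → close Fernhollow (overflow 22)
  29÷3 = 9 each, +1 to first 2
Round 5: Elkhorn=35 Greywater=38 Juniper=32 → close Elkhorn (overflow 28)
  35÷2 = 17 each, +1 to first 1
Round 6: Greywater=56 Juniper=49 → close Greywater (overflow 43)
  56÷1 = 56 each, +1 to first 0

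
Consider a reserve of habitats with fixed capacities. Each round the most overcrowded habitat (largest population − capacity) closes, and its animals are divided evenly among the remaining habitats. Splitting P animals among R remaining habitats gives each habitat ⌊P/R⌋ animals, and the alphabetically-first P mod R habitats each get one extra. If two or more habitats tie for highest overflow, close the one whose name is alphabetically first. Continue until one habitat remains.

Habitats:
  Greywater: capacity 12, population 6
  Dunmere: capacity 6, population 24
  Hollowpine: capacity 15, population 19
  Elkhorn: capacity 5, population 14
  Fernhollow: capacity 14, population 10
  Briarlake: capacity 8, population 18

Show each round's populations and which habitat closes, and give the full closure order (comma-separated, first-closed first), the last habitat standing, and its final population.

Round 1: Briarlake=18 Dunmere=24 Elkhorn=14 Fernhollow=10 Greywater=6 Hollowpine=19 → close Dunmere (overflow 18)
  24÷5 = 4 each, +1 to first 4
Round 2: Briarlake=23 Elkhorn=19 Fernhollow=15 Greywater=11 Hollowpine=23 → close Briarlake (overflow 15)
  23÷4 = 5 each, +1 to first 3
Round 3: Elkhorn=25 Fernhollow=21 Greywater=17 Hollowpine=28 → close Elkhorn (overflow 20)
  25÷3 = 8 each, +1 to first 1
Round 4: Fernhollow=30 Greywater=25 Hollowpine=36 → close Hollowpine (overflow 21)
  36÷2 = 18 each, +1 to first 0
Round 5: Fernhollow=48 Greywater=43 → close Fernhollow (overflow 34)
  48÷1 = 48 each, +1 to first 0

Closure order: Dunmere, Briarlake, Elkhorn, Hollowpine, Fernhollow
Last habitat: Greywater with 91 animals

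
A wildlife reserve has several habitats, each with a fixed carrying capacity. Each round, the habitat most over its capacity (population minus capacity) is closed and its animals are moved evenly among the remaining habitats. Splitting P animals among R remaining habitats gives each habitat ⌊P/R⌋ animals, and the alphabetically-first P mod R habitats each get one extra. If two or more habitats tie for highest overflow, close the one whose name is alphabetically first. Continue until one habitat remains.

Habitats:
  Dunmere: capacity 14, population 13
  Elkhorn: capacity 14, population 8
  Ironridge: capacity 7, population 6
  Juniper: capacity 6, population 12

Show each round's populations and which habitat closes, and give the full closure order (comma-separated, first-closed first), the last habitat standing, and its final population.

Round 1: Dunmere=13 Elkhorn=8 Ironridge=6 Juniper=12 → close Juniper (overflow 6)
  12÷3 = 4 each, +1 to first 0
Round 2: Dunmere=17 Elkhorn=12 Ironridge=10 → close Dunmere (overflow 3)
  17÷2 = 8 each, +1 to first 1
Round 3: Elkhorn=21 Ironridge=18 → close Ironridge (overflow 11)
  18÷1 = 18 each, +1 to first 0

Closure order: Juniper, Dunmere, Ironridge
Last habitat: Elkhorn with 39 animals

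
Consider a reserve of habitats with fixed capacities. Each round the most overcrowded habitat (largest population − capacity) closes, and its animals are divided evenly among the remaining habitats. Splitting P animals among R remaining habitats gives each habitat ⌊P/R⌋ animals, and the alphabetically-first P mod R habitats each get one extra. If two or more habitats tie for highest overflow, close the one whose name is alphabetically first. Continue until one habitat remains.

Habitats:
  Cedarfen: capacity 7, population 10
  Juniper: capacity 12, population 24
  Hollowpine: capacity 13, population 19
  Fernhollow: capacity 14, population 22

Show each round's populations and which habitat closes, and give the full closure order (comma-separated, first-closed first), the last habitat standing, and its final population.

Round 1: Cedarfen=10 Fernhollow=22 Hollowpine=19 Juniper=24 → close Juniper (overflow 12)
  24÷3 = 8 each, +1 to first 0
Round 2: Cedarfen=18 Fernhollow=30 Hollowpine=27 → close Fernhollow (overflow 16)
  30÷2 = 15 each, +1 to first 0
Round 3: Cedarfen=33 Hollowpine=42 → close Hollowpine (overflow 29)
  42÷1 = 42 each, +1 to first 0

Closure order: Juniper, Fernhollow, Hollowpine
Last habitat: Cedarfen with 75 animals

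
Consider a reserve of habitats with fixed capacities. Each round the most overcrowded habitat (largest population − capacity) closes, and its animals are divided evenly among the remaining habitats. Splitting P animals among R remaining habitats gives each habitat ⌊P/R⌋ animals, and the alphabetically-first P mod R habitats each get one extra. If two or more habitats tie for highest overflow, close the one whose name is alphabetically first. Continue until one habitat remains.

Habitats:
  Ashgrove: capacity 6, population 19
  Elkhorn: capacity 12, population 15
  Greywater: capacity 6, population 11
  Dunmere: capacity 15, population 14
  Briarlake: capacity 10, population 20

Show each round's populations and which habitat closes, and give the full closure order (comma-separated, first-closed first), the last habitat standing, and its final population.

Closure order: Ashgrove, Briarlake, Greywater, Elkhorn
Last habitat: Dunmere with 79 animals

Round 1: Ashgrove=19 Briarlake=20 Dunmere=14 Elkhorn=15 Greywater=11 → close Ashgrove (overflow 13)
  19÷4 = 4 each, +1 to first 3
Round 2: Briarlake=25 Dunmere=19 Elkhorn=20 Greywater=15 → close Briarlake (overflow 15)
  25÷3 = 8 each, +1 to first 1
Round 3: Dunmere=28 Elkhorn=28 Greywater=23 → close Greywater (overflow 17)
  23÷2 = 11 each, +1 to first 1
Round 4: Dunmere=40 Elkhorn=39 → close Elkhorn (overflow 27)
  39÷1 = 39 each, +1 to first 0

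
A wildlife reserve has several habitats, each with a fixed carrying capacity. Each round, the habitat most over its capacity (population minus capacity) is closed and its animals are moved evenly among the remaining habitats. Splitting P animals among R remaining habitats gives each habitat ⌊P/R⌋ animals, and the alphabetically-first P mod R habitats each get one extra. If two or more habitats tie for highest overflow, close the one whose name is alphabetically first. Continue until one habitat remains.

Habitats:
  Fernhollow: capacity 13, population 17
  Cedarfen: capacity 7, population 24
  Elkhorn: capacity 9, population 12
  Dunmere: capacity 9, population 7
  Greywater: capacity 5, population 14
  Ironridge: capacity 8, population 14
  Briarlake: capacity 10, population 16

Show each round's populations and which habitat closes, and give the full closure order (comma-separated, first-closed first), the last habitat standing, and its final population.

Round 1: Briarlake=16 Cedarfen=24 Dunmere=7 Elkhorn=12 Fernhollow=17 Greywater=14 Ironridge=14 → close Cedarfen (overflow 17)
  24÷6 = 4 each, +1 to first 0
Round 2: Briarlake=20 Dunmere=11 Elkhorn=16 Fernhollow=21 Greywater=18 Ironridge=18 → close Greywater (overflow 13)
  18÷5 = 3 each, +1 to first 3
Round 3: Briarlake=24 Dunmere=15 Elkhorn=20 Fernhollow=24 Ironridge=21 → close Briarlake (overflow 14)
  24÷4 = 6 each, +1 to first 0
Round 4: Dunmere=21 Elkhorn=26 Fernhollow=30 Ironridge=27 → close Ironridge (overflow 19)
  27÷3 = 9 each, +1 to first 0
Round 5: Dunmere=30 Elkhorn=35 Fernhollow=39 → close Elkhorn (overflow 26)
  35÷2 = 17 each, +1 to first 1
Round 6: Dunmere=48 Fernhollow=56 → close Fernhollow (overflow 43)
  56÷1 = 56 each, +1 to first 0

Closure order: Cedarfen, Greywater, Briarlake, Ironridge, Elkhorn, Fernhollow
Last habitat: Dunmere with 104 animals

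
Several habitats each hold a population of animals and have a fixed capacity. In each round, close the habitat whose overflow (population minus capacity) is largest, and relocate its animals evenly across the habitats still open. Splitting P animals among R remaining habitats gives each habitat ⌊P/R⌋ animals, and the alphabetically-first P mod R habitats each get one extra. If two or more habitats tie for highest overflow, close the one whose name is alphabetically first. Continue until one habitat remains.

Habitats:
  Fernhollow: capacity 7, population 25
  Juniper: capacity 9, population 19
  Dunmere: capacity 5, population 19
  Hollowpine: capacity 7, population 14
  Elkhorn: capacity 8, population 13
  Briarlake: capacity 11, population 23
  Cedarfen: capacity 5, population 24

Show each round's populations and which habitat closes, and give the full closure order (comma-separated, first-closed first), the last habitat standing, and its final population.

Round 1: Briarlake=23 Cedarfen=24 Dunmere=19 Elkhorn=13 Fernhollow=25 Hollowpine=14 Juniper=19 → close Cedarfen (overflow 19)
  24÷6 = 4 each, +1 to first 0
Round 2: Briarlake=27 Dunmere=23 Elkhorn=17 Fernhollow=29 Hollowpine=18 Juniper=23 → close Fernhollow (overflow 22)
  29÷5 = 5 each, +1 to first 4
Round 3: Briarlake=33 Dunmere=29 Elkhorn=23 Hollowpine=24 Juniper=28 → close Dunmere (overflow 24)
  29÷4 = 7 each, +1 to first 1
Round 4: Briarlake=41 Elkhorn=30 Hollowpine=31 Juniper=35 → close Briarlake (overflow 30)
  41÷3 = 13 each, +1 to first 2
Round 5: Elkhorn=44 Hollowpine=45 Juniper=48 → close Juniper (overflow 39)
  48÷2 = 24 each, +1 to first 0
Round 6: Elkhorn=68 Hollowpine=69 → close Hollowpine (overflow 62)
  69÷1 = 69 each, +1 to first 0

Closure order: Cedarfen, Fernhollow, Dunmere, Briarlake, Juniper, Hollowpine
Last habitat: Elkhorn with 137 animals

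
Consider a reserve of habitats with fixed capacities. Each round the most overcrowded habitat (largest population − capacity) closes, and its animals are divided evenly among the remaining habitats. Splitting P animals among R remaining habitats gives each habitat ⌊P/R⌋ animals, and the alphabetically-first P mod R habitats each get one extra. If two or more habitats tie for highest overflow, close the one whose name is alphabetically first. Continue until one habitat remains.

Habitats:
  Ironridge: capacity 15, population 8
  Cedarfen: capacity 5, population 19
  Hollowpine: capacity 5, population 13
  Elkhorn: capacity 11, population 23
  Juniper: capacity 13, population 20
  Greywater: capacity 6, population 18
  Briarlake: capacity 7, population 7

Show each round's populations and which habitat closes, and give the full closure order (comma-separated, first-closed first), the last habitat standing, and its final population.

Closure order: Cedarfen, Elkhorn, Greywater, Hollowpine, Juniper, Briarlake
Last habitat: Ironridge with 108 animals

Round 1: Briarlake=7 Cedarfen=19 Elkhorn=23 Greywater=18 Hollowpine=13 Ironridge=8 Juniper=20 → close Cedarfen (overflow 14)
  19÷6 = 3 each, +1 to first 1
Round 2: Briarlake=11 Elkhorn=26 Greywater=21 Hollowpine=16 Ironridge=11 Juniper=23 → close Elkhorn (overflow 15)
  26÷5 = 5 each, +1 to first 1
Round 3: Briarlake=17 Greywater=26 Hollowpine=21 Ironridge=16 Juniper=28 → close Greywater (overflow 20)
  26÷4 = 6 each, +1 to first 2
Round 4: Briarlake=24 Hollowpine=28 Ironridge=22 Juniper=34 → close Hollowpine (overflow 23)
  28÷3 = 9 each, +1 to first 1
Round 5: Briarlake=34 Ironridge=31 Juniper=43 → close Juniper (overflow 30)
  43÷2 = 21 each, +1 to first 1
Round 6: Briarlake=56 Ironridge=52 → close Briarlake (overflow 49)
  56÷1 = 56 each, +1 to first 0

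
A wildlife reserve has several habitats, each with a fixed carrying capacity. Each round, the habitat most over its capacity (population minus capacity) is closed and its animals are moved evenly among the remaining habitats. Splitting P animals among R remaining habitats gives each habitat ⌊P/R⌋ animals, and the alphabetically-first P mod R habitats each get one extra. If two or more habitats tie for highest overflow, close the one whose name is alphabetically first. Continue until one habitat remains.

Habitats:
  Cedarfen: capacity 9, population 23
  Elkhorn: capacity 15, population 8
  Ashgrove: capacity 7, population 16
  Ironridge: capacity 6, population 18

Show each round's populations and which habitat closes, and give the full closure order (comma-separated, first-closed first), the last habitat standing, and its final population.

Round 1: Ashgrove=16 Cedarfen=23 Elkhorn=8 Ironridge=18 → close Cedarfen (overflow 14)
  23÷3 = 7 each, +1 to first 2
Round 2: Ashgrove=24 Elkhorn=16 Ironridge=25 → close Ironridge (overflow 19)
  25÷2 = 12 each, +1 to first 1
Round 3: Ashgrove=37 Elkhorn=28 → close Ashgrove (overflow 30)
  37÷1 = 37 each, +1 to first 0

Closure order: Cedarfen, Ironridge, Ashgrove
Last habitat: Elkhorn with 65 animals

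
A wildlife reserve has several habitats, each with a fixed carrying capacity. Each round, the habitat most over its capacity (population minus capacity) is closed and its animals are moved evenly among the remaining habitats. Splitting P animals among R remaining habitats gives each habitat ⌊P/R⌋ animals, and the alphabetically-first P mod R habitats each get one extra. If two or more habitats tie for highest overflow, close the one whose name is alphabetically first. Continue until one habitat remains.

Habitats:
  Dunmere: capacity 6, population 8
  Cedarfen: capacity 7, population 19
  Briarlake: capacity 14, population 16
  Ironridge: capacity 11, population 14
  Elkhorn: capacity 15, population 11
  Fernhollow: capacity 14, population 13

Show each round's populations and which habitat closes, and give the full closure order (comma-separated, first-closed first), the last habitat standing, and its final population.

Round 1: Briarlake=16 Cedarfen=19 Dunmere=8 Elkhorn=11 Fernhollow=13 Ironridge=14 → close Cedarfen (overflow 12)
  19÷5 = 3 each, +1 to first 4
Round 2: Briarlake=20 Dunmere=12 Elkhorn=15 Fernhollow=17 Ironridge=17 → close Briarlake (overflow 6)
  20÷4 = 5 each, +1 to first 0
Round 3: Dunmere=17 Elkhorn=20 Fernhollow=22 Ironridge=22 → close Dunmere (overflow 11)
  17÷3 = 5 each, +1 to first 2
Round 4: Elkhorn=26 Fernhollow=28 Ironridge=27 → close Ironridge (overflow 16)
  27÷2 = 13 each, +1 to first 1
Round 5: Elkhorn=40 Fernhollow=41 → close Fernhollow (overflow 27)
  41÷1 = 41 each, +1 to first 0

Closure order: Cedarfen, Briarlake, Dunmere, Ironridge, Fernhollow
Last habitat: Elkhorn with 81 animals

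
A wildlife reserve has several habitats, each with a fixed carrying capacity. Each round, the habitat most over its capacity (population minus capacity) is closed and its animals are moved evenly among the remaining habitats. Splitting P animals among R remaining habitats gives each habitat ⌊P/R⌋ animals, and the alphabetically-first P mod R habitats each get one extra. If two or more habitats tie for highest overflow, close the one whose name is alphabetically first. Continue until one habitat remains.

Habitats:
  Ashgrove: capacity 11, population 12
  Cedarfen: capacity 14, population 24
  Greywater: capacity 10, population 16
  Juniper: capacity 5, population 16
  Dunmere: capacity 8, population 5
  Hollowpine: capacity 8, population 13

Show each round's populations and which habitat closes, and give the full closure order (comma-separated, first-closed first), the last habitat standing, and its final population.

Closure order: Juniper, Cedarfen, Greywater, Hollowpine, Ashgrove
Last habitat: Dunmere with 86 animals

Round 1: Ashgrove=12 Cedarfen=24 Dunmere=5 Greywater=16 Hollowpine=13 Juniper=16 → close Juniper (overflow 11)
  16÷5 = 3 each, +1 to first 1
Round 2: Ashgrove=16 Cedarfen=27 Dunmere=8 Greywater=19 Hollowpine=16 → close Cedarfen (overflow 13)
  27÷4 = 6 each, +1 to first 3
Round 3: Ashgrove=23 Dunmere=15 Greywater=26 Hollowpine=22 → close Greywater (overflow 16)
  26÷3 = 8 each, +1 to first 2
Round 4: Ashgrove=32 Dunmere=24 Hollowpine=30 → close Hollowpine (overflow 22)
  30÷2 = 15 each, +1 to first 0
Round 5: Ashgrove=47 Dunmere=39 → close Ashgrove (overflow 36)
  47÷1 = 47 each, +1 to first 0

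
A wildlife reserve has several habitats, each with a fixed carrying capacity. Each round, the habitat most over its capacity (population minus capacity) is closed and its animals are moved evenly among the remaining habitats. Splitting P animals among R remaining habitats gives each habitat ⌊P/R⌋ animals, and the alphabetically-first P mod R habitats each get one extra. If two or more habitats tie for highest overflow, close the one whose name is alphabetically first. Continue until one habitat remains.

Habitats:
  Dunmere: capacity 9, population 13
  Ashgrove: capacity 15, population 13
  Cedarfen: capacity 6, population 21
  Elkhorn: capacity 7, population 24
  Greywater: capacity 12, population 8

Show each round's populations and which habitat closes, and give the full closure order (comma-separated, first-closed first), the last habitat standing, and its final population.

Round 1: Ashgrove=13 Cedarfen=21 Dunmere=13 Elkhorn=24 Greywater=8 → close Elkhorn (overflow 17)
  24÷4 = 6 each, +1 to first 0
Round 2: Ashgrove=19 Cedarfen=27 Dunmere=19 Greywater=14 → close Cedarfen (overflow 21)
  27÷3 = 9 each, +1 to first 0
Round 3: Ashgrove=28 Dunmere=28 Greywater=23 → close Dunmere (overflow 19)
  28÷2 = 14 each, +1 to first 0
Round 4: Ashgrove=42 Greywater=37 → close Ashgrove (overflow 27)
  42÷1 = 42 each, +1 to first 0

Closure order: Elkhorn, Cedarfen, Dunmere, Ashgrove
Last habitat: Greywater with 79 animals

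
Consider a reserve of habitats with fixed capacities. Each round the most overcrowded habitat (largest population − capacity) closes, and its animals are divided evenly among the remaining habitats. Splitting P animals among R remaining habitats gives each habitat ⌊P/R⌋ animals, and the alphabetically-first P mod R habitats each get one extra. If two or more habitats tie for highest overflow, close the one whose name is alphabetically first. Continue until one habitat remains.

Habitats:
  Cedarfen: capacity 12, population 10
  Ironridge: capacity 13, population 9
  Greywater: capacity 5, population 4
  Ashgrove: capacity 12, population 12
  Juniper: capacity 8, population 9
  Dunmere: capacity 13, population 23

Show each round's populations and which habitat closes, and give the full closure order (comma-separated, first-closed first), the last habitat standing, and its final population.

Round 1: Ashgrove=12 Cedarfen=10 Dunmere=23 Greywater=4 Ironridge=9 Juniper=9 → close Dunmere (overflow 10)
  23÷5 = 4 each, +1 to first 3
Round 2: Ashgrove=17 Cedarfen=15 Greywater=9 Ironridge=13 Juniper=13 → close Ashgrove (overflow 5)
  17÷4 = 4 each, +1 to first 1
Round 3: Cedarfen=20 Greywater=13 Ironridge=17 Juniper=17 → close Juniper (overflow 9)
  17÷3 = 5 each, +1 to first 2
Round 4: Cedarfen=26 Greywater=19 Ironridge=22 → close Cedarfen (overflow 14)
  26÷2 = 13 each, +1 to first 0
Round 5: Greywater=32 Ironridge=35 → close Greywater (overflow 27)
  32÷1 = 32 each, +1 to first 0

Closure order: Dunmere, Ashgrove, Juniper, Cedarfen, Greywater
Last habitat: Ironridge with 67 animals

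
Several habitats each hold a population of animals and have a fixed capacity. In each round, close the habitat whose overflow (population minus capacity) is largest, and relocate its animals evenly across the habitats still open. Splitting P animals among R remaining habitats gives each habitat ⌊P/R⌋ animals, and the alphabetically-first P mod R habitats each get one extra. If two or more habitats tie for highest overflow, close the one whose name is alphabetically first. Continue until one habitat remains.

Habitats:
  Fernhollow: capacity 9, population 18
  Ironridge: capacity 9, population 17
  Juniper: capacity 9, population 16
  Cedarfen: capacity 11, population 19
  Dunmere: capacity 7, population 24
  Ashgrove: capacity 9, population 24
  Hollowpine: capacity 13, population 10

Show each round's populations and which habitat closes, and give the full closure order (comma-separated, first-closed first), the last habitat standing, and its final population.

Closure order: Dunmere, Ashgrove, Fernhollow, Cedarfen, Ironridge, Juniper
Last habitat: Hollowpine with 128 animals

Round 1: Ashgrove=24 Cedarfen=19 Dunmere=24 Fernhollow=18 Hollowpine=10 Ironridge=17 Juniper=16 → close Dunmere (overflow 17)
  24÷6 = 4 each, +1 to first 0
Round 2: Ashgrove=28 Cedarfen=23 Fernhollow=22 Hollowpine=14 Ironridge=21 Juniper=20 → close Ashgrove (overflow 19)
  28÷5 = 5 each, +1 to first 3
Round 3: Cedarfen=29 Fernhollow=28 Hollowpine=20 Ironridge=26 Juniper=25 → close Fernhollow (overflow 19)
  28÷4 = 7 each, +1 to first 0
Round 4: Cedarfen=36 Hollowpine=27 Ironridge=33 Juniper=32 → close Cedarfen (overflow 25)
  36÷3 = 12 each, +1 to first 0
Round 5: Hollowpine=39 Ironridge=45 Juniper=44 → close Ironridge (overflow 36)
  45÷2 = 22 each, +1 to first 1
Round 6: Hollowpine=62 Juniper=66 → close Juniper (overflow 57)
  66÷1 = 66 each, +1 to first 0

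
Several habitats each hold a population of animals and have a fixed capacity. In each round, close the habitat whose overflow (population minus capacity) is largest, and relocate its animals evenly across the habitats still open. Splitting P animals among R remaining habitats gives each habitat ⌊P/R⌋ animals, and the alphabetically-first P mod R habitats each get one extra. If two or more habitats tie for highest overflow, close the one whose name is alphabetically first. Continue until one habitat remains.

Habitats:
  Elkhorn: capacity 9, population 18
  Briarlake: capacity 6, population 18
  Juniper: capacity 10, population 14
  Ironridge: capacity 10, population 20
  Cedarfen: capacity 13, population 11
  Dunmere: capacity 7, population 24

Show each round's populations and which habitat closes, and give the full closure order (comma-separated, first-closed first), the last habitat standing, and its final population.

Closure order: Dunmere, Briarlake, Ironridge, Elkhorn, Juniper
Last habitat: Cedarfen with 105 animals

Round 1: Briarlake=18 Cedarfen=11 Dunmere=24 Elkhorn=18 Ironridge=20 Juniper=14 → close Dunmere (overflow 17)
  24÷5 = 4 each, +1 to first 4
Round 2: Briarlake=23 Cedarfen=16 Elkhorn=23 Ironridge=25 Juniper=18 → close Briarlake (overflow 17)
  23÷4 = 5 each, +1 to first 3
Round 3: Cedarfen=22 Elkhorn=29 Ironridge=31 Juniper=23 → close Ironridge (overflow 21)
  31÷3 = 10 each, +1 to first 1
Round 4: Cedarfen=33 Elkhorn=39 Juniper=33 → close Elkhorn (overflow 30)
  39÷2 = 19 each, +1 to first 1
Round 5: Cedarfen=53 Juniper=52 → close Juniper (overflow 42)
  52÷1 = 52 each, +1 to first 0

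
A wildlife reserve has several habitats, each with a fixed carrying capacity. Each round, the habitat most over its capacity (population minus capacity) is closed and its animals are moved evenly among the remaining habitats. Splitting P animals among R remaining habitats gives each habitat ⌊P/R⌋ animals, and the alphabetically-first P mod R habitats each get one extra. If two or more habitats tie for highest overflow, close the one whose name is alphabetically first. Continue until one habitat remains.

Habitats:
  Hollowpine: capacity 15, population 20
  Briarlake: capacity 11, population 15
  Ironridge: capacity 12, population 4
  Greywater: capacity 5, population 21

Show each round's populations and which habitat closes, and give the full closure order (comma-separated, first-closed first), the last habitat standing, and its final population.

Closure order: Greywater, Hollowpine, Briarlake
Last habitat: Ironridge with 60 animals

Round 1: Briarlake=15 Greywater=21 Hollowpine=20 Ironridge=4 → close Greywater (overflow 16)
  21÷3 = 7 each, +1 to first 0
Round 2: Briarlake=22 Hollowpine=27 Ironridge=11 → close Hollowpine (overflow 12)
  27÷2 = 13 each, +1 to first 1
Round 3: Briarlake=36 Ironridge=24 → close Briarlake (overflow 25)
  36÷1 = 36 each, +1 to first 0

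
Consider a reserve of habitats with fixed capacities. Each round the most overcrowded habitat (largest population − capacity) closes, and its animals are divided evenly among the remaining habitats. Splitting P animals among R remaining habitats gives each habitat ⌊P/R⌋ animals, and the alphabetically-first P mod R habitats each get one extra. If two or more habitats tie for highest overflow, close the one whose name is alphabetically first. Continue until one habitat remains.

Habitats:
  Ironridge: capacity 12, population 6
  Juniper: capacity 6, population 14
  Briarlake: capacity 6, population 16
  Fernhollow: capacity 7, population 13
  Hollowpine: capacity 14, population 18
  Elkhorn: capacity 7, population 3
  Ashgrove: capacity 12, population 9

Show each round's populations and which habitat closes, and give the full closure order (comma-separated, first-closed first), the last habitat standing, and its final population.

Round 1: Ashgrove=9 Briarlake=16 Elkhorn=3 Fernhollow=13 Hollowpine=18 Ironridge=6 Juniper=14 → close Briarlake (overflow 10)
  16÷6 = 2 each, +1 to first 4
Round 2: Ashgrove=12 Elkhorn=6 Fernhollow=16 Hollowpine=21 Ironridge=8 Juniper=16 → close Juniper (overflow 10)
  16÷5 = 3 each, +1 to first 1
Round 3: Ashgrove=16 Elkhorn=9 Fernhollow=19 Hollowpine=24 Ironridge=11 → close Fernhollow (overflow 12)
  19÷4 = 4 each, +1 to first 3
Round 4: Ashgrove=21 Elkhorn=14 Hollowpine=29 Ironridge=15 → close Hollowpine (overflow 15)
  29÷3 = 9 each, +1 to first 2
Round 5: Ashgrove=31 Elkhorn=24 Ironridge=24 → close Ashgrove (overflow 19)
  31÷2 = 15 each, +1 to first 1
Round 6: Elkhorn=40 Ironridge=39 → close Elkhorn (overflow 33)
  40÷1 = 40 each, +1 to first 0

Closure order: Briarlake, Juniper, Fernhollow, Hollowpine, Ashgrove, Elkhorn
Last habitat: Ironridge with 79 animals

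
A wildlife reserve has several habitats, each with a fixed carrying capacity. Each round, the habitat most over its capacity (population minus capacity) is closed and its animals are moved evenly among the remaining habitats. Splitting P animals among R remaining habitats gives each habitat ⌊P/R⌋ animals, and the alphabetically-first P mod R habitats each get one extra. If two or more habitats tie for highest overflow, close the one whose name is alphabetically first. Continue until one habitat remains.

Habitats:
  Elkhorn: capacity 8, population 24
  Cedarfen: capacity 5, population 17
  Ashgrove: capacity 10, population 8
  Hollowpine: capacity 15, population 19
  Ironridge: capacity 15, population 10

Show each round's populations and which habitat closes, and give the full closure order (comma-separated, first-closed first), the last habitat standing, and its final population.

Round 1: Ashgrove=8 Cedarfen=17 Elkhorn=24 Hollowpine=19 Ironridge=10 → close Elkhorn (overflow 16)
  24÷4 = 6 each, +1 to first 0
Round 2: Ashgrove=14 Cedarfen=23 Hollowpine=25 Ironridge=16 → close Cedarfen (overflow 18)
  23÷3 = 7 each, +1 to first 2
Round 3: Ashgrove=22 Hollowpine=33 Ironridge=23 → close Hollowpine (overflow 18)
  33÷2 = 16 each, +1 to first 1
Round 4: Ashgrove=39 Ironridge=39 → close Ashgrove (overflow 29)
  39÷1 = 39 each, +1 to first 0

Closure order: Elkhorn, Cedarfen, Hollowpine, Ashgrove
Last habitat: Ironridge with 78 animals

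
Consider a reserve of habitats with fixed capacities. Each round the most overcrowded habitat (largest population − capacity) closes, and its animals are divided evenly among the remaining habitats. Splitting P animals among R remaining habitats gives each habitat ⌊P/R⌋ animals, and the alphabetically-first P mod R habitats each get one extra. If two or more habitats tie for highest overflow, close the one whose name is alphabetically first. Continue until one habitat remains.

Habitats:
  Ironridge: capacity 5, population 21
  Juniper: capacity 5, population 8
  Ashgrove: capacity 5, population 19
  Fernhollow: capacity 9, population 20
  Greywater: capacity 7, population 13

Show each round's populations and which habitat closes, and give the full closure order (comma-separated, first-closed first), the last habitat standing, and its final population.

Closure order: Ironridge, Ashgrove, Fernhollow, Greywater
Last habitat: Juniper with 81 animals

Round 1: Ashgrove=19 Fernhollow=20 Greywater=13 Ironridge=21 Juniper=8 → close Ironridge (overflow 16)
  21÷4 = 5 each, +1 to first 1
Round 2: Ashgrove=25 Fernhollow=25 Greywater=18 Juniper=13 → close Ashgrove (overflow 20)
  25÷3 = 8 each, +1 to first 1
Round 3: Fernhollow=34 Greywater=26 Juniper=21 → close Fernhollow (overflow 25)
  34÷2 = 17 each, +1 to first 0
Round 4: Greywater=43 Juniper=38 → close Greywater (overflow 36)
  43÷1 = 43 each, +1 to first 0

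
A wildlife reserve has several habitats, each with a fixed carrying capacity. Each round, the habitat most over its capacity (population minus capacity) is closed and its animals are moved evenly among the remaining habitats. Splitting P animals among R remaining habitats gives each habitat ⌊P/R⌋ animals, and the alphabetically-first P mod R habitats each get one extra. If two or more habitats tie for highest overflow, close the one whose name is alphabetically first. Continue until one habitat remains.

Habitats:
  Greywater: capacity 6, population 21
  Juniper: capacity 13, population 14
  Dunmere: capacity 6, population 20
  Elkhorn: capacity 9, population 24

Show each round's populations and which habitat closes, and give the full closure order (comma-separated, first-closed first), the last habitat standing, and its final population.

Round 1: Dunmere=20 Elkhorn=24 Greywater=21 Juniper=14 → close Elkhorn (overflow 15)
  24÷3 = 8 each, +1 to first 0
Round 2: Dunmere=28 Greywater=29 Juniper=22 → close Greywater (overflow 23)
  29÷2 = 14 each, +1 to first 1
Round 3: Dunmere=43 Juniper=36 → close Dunmere (overflow 37)
  43÷1 = 43 each, +1 to first 0

Closure order: Elkhorn, Greywater, Dunmere
Last habitat: Juniper with 79 animals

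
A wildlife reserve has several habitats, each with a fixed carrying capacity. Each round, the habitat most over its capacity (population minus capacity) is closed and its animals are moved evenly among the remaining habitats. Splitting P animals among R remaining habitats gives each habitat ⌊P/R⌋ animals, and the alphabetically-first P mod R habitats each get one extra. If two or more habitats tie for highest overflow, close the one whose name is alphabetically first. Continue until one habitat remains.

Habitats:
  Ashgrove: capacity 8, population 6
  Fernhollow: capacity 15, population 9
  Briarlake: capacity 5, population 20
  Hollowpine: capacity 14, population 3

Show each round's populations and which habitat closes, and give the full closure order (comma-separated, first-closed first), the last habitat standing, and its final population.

Round 1: Ashgrove=6 Briarlake=20 Fernhollow=9 Hollowpine=3 → close Briarlake (overflow 15)
  20÷3 = 6 each, +1 to first 2
Round 2: Ashgrove=13 Fernhollow=16 Hollowpine=9 → close Ashgrove (overflow 5)
  13÷2 = 6 each, +1 to first 1
Round 3: Fernhollow=23 Hollowpine=15 → close Fernhollow (overflow 8)
  23÷1 = 23 each, +1 to first 0

Closure order: Briarlake, Ashgrove, Fernhollow
Last habitat: Hollowpine with 38 animals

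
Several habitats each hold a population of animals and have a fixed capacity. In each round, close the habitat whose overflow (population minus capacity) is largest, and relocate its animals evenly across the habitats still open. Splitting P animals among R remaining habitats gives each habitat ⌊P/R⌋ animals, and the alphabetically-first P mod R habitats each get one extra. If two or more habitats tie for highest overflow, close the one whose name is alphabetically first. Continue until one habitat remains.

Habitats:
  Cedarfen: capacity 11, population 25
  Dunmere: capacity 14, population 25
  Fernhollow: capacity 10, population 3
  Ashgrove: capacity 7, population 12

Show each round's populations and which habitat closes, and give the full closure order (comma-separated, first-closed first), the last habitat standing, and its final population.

Closure order: Cedarfen, Dunmere, Ashgrove
Last habitat: Fernhollow with 65 animals

Round 1: Ashgrove=12 Cedarfen=25 Dunmere=25 Fernhollow=3 → close Cedarfen (overflow 14)
  25÷3 = 8 each, +1 to first 1
Round 2: Ashgrove=21 Dunmere=33 Fernhollow=11 → close Dunmere (overflow 19)
  33÷2 = 16 each, +1 to first 1
Round 3: Ashgrove=38 Fernhollow=27 → close Ashgrove (overflow 31)
  38÷1 = 38 each, +1 to first 0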